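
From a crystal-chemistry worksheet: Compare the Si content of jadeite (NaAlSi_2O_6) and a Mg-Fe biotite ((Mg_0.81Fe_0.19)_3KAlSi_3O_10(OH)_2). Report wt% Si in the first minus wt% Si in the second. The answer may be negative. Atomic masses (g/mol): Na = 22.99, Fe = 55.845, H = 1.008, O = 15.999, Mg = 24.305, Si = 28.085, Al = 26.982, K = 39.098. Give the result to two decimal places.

8.43 percentage points

M(NaAlSi_2O_6) = 202.136 g/mol, so wt% Si = 56.170/202.136 × 100 = 27.79%.
M((Mg_0.81Fe_0.19)_3KAlSi_3O_10(OH)_2) = 435.232 g/mol, so wt% Si = 84.255/435.232 × 100 = 19.36%.
27.79 − 19.36 = 8.43 pp.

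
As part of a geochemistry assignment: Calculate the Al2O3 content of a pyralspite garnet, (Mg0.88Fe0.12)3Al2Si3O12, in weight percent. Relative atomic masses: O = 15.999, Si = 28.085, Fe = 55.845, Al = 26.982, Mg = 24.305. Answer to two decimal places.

M((Mg0.88Fe0.12)3Al2Si3O12) = 414.476 g/mol; M(Al2O3) = 101.961 g/mol.
Moles Al2O3 per formula unit = 2 Al ÷ 2 = 1.0000.
Al2O3 fraction = (1.0000 × 101.961) / 414.476 = 101.961/414.476 = 0.2460.

24.60 wt%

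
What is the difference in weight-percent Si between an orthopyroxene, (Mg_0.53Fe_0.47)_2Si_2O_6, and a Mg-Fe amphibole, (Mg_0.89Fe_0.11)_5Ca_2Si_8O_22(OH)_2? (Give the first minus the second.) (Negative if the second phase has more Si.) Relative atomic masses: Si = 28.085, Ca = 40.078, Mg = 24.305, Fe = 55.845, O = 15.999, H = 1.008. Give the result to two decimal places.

-2.70 percentage points

Si in (Mg_0.53Fe_0.47)_2Si_2O_6: molar mass 230.422 g/mol; 2×28.085 = 56.170 g → 24.38 wt%.
Si in (Mg_0.89Fe_0.11)_5Ca_2Si_8O_22(OH)_2: molar mass 829.700 g/mol; 8×28.085 = 224.680 g → 27.08 wt%.
Difference = 24.38 − 27.08 = -2.70 percentage points.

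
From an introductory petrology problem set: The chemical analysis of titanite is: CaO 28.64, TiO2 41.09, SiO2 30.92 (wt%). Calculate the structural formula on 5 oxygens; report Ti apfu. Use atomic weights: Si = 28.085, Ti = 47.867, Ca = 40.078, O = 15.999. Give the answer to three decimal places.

1.001 Ti apfu

CaO: 28.64/56.077 = 0.51073 mol → 0.51073 mol Ca, 0.51073 mol O.
TiO2: 41.09/79.865 = 0.51449 mol → 0.51449 mol Ti, 1.02898 mol O.
SiO2: 30.92/60.083 = 0.51462 mol → 0.51462 mol Si, 1.02924 mol O.
Total oxygen = 2.56895 mol. Normalization factor = 5/2.56895 = 1.94632.
Ti per 5 O = 0.51449 × 1.94632 = 1.001.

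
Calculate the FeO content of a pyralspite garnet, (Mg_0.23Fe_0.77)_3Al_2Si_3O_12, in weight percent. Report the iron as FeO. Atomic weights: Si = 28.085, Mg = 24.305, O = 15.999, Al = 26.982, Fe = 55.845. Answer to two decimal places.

M((Mg_0.23Fe_0.77)_3Al_2Si_3O_12) = 475.979 g/mol; M(FeO) = 71.844 g/mol.
Moles FeO per formula unit = 2.31 Fe ÷ 1 = 2.3100.
FeO fraction = (2.3100 × 71.844) / 475.979 = 165.960/475.979 = 0.3487.

34.87 wt%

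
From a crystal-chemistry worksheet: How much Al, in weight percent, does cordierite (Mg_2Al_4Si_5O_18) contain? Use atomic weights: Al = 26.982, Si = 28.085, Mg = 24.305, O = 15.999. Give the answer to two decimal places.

Formula mass = 2*24.305 + 4*26.982 + 5*28.085 + 18*15.999 = 584.945 g/mol, of which 107.928 g is Al.
So Al makes up 107.928/584.945 = 0.1845 of the mass, i.e. 18.45%.

18.45 weight percent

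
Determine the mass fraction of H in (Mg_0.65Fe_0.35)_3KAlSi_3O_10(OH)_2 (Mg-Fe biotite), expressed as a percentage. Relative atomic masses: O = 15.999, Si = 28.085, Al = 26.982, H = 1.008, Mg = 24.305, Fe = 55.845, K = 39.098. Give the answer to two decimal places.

0.45 mass %

Formula mass = 1.95*24.305 + 1.05*55.845 + 1*39.098 + 1*26.982 + 3*28.085 + 12*15.999 + 2*1.008 = 450.371 g/mol, of which 2.016 g is H.
So H makes up 2.016/450.371 = 0.0045 of the mass, i.e. 0.45%.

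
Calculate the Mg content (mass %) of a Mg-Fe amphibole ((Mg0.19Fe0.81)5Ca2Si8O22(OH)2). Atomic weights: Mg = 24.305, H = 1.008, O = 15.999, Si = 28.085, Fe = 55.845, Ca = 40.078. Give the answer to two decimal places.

Molar mass of (Mg0.19Fe0.81)5Ca2Si8O22(OH)2: 0.95·24.305 + 4.05·55.845 + 2·40.078 + 8·28.085 + 24·15.999 + 2·1.008 = 940.090 g/mol.
Mass of Mg per formula unit: 0.95 × 24.305 = 23.090 g.
Weight fraction Mg = 23.090 / 940.090 = 0.0246.

2.46 mass %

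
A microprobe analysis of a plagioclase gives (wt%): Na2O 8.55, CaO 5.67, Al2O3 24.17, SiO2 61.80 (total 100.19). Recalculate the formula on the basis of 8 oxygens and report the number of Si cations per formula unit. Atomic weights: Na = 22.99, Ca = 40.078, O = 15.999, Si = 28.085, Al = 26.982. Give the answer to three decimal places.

8.55 wt% Na2O ÷ 61.979 g/mol = 0.13795 mol, giving 0.27590 Na and 0.13795 O.
5.67 wt% CaO ÷ 56.077 g/mol = 0.10111 mol, giving 0.10111 Ca and 0.10111 O.
24.17 wt% Al2O3 ÷ 101.961 g/mol = 0.23705 mol, giving 0.47410 Al and 0.71115 O.
61.80 wt% SiO2 ÷ 60.083 g/mol = 1.02858 mol, giving 1.02858 Si and 2.05716 O.
Oxygen sums to 3.00737; scaling by 8/3.00737 = 2.66013 puts the formula on 8 O.
Si: 1.02858 × 2.66013 = 2.736 atoms per formula unit.

2.736 Si apfu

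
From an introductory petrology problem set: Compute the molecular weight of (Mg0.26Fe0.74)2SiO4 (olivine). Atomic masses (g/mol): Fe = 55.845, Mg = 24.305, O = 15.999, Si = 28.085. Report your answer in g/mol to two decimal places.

187.37 g/mol

The formula mass is the sum 0.52×24.305 + 1.48×55.845 + 1×28.085 + 4×15.999.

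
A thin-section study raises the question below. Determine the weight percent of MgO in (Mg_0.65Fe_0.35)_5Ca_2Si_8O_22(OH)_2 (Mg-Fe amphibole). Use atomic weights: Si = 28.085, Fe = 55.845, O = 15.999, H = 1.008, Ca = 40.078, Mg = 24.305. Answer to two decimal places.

15.10 wt%

Molar mass of (Mg_0.65Fe_0.35)_5Ca_2Si_8O_22(OH)_2 = 3.25·24.305 + 1.75·55.845 + 2·40.078 + 8·28.085 + 24·15.999 + 2·1.008 = 867.548 g/mol.
Each formula unit contains 3.25 Mg, equivalent to 3.25/1 = 3.2500 mol MgO.
M(MgO) = 1×24.305 + 1×15.999 = 40.304 g/mol.
Mass of MgO per formula unit = 3.2500 × 40.304 = 130.988 g.
MgO wt% = 130.988 / 867.548 × 100 = 15.10%.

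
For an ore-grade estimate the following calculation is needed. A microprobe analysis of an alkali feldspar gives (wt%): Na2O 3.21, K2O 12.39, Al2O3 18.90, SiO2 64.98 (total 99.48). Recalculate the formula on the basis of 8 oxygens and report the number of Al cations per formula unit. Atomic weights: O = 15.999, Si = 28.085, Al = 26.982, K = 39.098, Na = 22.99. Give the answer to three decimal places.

3.21 wt% Na2O ÷ 61.979 g/mol = 0.05179 mol, giving 0.10358 Na and 0.05179 O.
12.39 wt% K2O ÷ 94.195 g/mol = 0.13154 mol, giving 0.26308 K and 0.13154 O.
18.90 wt% Al2O3 ÷ 101.961 g/mol = 0.18536 mol, giving 0.37072 Al and 0.55608 O.
64.98 wt% SiO2 ÷ 60.083 g/mol = 1.08150 mol, giving 1.08150 Si and 2.16300 O.
Oxygen sums to 2.90241; scaling by 8/2.90241 = 2.75633 puts the formula on 8 O.
Al: 0.37072 × 2.75633 = 1.022 atoms per formula unit.

1.022 Al apfu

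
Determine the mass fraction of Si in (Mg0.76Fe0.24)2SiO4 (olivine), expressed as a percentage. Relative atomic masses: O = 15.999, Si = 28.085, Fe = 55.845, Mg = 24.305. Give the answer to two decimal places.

Molar mass of (Mg0.76Fe0.24)2SiO4: 1.52×24.305 + 0.48×55.845 + 1×28.085 + 4×15.999 = 155.830 g/mol.
Mass of Si per formula unit: 1 × 28.085 = 28.085 g.
Weight fraction Si = 28.085 / 155.830 = 0.1802.

18.02 wt%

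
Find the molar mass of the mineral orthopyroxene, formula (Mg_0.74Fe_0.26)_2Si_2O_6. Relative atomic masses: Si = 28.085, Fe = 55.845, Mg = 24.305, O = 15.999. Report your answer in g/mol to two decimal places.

217.17 g/mol

The formula mass is the sum 1.48×24.305 + 0.52×55.845 + 2×28.085 + 6×15.999.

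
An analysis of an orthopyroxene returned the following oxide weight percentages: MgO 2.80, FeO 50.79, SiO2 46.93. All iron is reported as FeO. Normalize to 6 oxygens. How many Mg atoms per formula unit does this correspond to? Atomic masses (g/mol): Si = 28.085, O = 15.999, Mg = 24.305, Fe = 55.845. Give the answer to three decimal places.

2.80 wt% MgO ÷ 40.304 g/mol = 0.06947 mol, giving 0.06947 Mg and 0.06947 O.
50.79 wt% FeO ÷ 71.844 g/mol = 0.70695 mol, giving 0.70695 Fe and 0.70695 O.
46.93 wt% SiO2 ÷ 60.083 g/mol = 0.78109 mol, giving 0.78109 Si and 1.56218 O.
Oxygen sums to 2.33860; scaling by 6/2.33860 = 2.56564 puts the formula on 6 O.
Mg: 0.06947 × 2.56564 = 0.178 atoms per formula unit.

0.178 Mg apfu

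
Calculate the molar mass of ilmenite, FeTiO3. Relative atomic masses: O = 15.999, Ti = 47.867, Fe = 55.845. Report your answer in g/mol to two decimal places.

Fe: 1 × 55.845 = 55.8450
Ti: 1 × 47.867 = 47.8670
O: 3 × 15.999 = 47.9970
Summing the contributions gives the formula mass.

151.71 g/mol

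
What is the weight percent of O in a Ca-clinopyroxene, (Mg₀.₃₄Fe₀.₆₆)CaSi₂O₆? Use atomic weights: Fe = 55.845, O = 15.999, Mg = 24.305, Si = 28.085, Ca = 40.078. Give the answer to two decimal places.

40.44 weight percent

M((Mg₀.₃₄Fe₀.₆₆)CaSi₂O₆) = 237.363 g/mol.
O contributes 6 × 15.999 = 95.994 g per mole.
95.994/237.363 = 0.4044 → 40.44%.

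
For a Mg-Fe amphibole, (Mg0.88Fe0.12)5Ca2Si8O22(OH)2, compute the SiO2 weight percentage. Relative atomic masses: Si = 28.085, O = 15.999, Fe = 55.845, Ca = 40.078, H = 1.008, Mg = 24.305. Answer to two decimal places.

M((Mg0.88Fe0.12)5Ca2Si8O22(OH)2) = 831.277 g/mol; M(SiO2) = 60.083 g/mol.
Moles SiO2 per formula unit = 8 Si ÷ 1 = 8.0000.
SiO2 fraction = (8.0000 × 60.083) / 831.277 = 480.664/831.277 = 0.5782.

57.82 wt%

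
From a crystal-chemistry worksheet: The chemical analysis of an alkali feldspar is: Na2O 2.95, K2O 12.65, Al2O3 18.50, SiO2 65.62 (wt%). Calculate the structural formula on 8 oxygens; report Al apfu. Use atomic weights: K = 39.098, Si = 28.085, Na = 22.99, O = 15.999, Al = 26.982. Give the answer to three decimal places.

Na2O: 2.95/61.979 = 0.04760 mol → 0.09520 mol Na, 0.04760 mol O.
K2O: 12.65/94.195 = 0.13430 mol → 0.26860 mol K, 0.13430 mol O.
Al2O3: 18.50/101.961 = 0.18144 mol → 0.36288 mol Al, 0.54432 mol O.
SiO2: 65.62/60.083 = 1.09216 mol → 1.09216 mol Si, 2.18432 mol O.
Total oxygen = 2.91054 mol. Normalization factor = 8/2.91054 = 2.74863.
Al per 8 O = 0.36288 × 2.74863 = 0.997.

0.997 Al apfu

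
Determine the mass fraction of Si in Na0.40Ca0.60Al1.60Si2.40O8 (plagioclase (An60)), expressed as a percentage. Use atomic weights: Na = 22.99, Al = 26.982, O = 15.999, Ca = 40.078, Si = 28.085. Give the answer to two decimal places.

Formula mass = 0.40·22.99 + 0.60·40.078 + 1.60·26.982 + 2.40·28.085 + 8·15.999 = 271.810 g/mol, of which 67.404 g is Si.
So Si makes up 67.404/271.810 = 0.2480 of the mass, i.e. 24.80%.

24.80 wt%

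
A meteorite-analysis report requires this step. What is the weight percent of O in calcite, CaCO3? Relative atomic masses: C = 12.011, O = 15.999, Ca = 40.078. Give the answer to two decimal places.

47.96 mass %

M(CaCO3) = 100.086 g/mol.
O contributes 3 × 15.999 = 47.997 g per mole.
47.997/100.086 = 0.4796 → 47.96%.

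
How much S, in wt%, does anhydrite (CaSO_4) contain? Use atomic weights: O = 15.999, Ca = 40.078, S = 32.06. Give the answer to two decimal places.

Formula mass = 1·40.078 + 1·32.06 + 4·15.999 = 136.134 g/mol, of which 32.060 g is S.
So S makes up 32.060/136.134 = 0.2355 of the mass, i.e. 23.55%.

23.55 wt%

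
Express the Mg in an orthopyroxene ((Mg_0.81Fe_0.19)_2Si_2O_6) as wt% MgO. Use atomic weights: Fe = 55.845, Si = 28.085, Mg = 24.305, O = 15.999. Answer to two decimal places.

Molar mass of (Mg_0.81Fe_0.19)_2Si_2O_6 = 1.62*24.305 + 0.38*55.845 + 2*28.085 + 6*15.999 = 212.759 g/mol.
Each formula unit contains 1.62 Mg, equivalent to 1.62/1 = 1.6200 mol MgO.
M(MgO) = 1×24.305 + 1×15.999 = 40.304 g/mol.
Mass of MgO per formula unit = 1.6200 × 40.304 = 65.292 g.
MgO wt% = 65.292 / 212.759 × 100 = 30.69%.

30.69 wt%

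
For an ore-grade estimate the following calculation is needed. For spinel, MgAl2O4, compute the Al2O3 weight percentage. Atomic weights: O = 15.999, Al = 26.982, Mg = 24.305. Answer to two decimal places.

M(MgAl2O4) = 142.265 g/mol; M(Al2O3) = 101.961 g/mol.
Moles Al2O3 per formula unit = 2 Al ÷ 2 = 1.0000.
Al2O3 fraction = (1.0000 × 101.961) / 142.265 = 101.961/142.265 = 0.7167.

71.67 wt%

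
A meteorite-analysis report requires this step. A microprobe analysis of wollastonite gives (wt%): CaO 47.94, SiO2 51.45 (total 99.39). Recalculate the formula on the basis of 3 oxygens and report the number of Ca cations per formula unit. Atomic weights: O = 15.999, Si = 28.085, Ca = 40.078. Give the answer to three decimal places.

0.999 Ca apfu

CaO: 47.94/56.077 = 0.85490 mol → 0.85490 mol Ca, 0.85490 mol O.
SiO2: 51.45/60.083 = 0.85632 mol → 0.85632 mol Si, 1.71264 mol O.
Total oxygen = 2.56754 mol. Normalization factor = 3/2.56754 = 1.16843.
Ca per 3 O = 0.85490 × 1.16843 = 0.999.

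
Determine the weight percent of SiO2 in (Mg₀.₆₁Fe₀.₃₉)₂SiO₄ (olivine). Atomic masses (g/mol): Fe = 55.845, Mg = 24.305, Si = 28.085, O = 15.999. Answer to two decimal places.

Molar mass of (Mg₀.₆₁Fe₀.₃₉)₂SiO₄ = 1.22*24.305 + 0.78*55.845 + 1*28.085 + 4*15.999 = 165.292 g/mol.
Each formula unit contains 1 Si, equivalent to 1/1 = 1.0000 mol SiO2.
M(SiO2) = 1×28.085 + 2×15.999 = 60.083 g/mol.
Mass of SiO2 per formula unit = 1.0000 × 60.083 = 60.083 g.
SiO2 wt% = 60.083 / 165.292 × 100 = 36.35%.

36.35 wt%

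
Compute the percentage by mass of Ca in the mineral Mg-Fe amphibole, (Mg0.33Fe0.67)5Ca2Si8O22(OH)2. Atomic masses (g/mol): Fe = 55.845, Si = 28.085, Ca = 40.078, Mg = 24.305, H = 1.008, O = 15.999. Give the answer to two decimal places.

8.73 mass %

Formula mass = 1.65·24.305 + 3.35·55.845 + 2·40.078 + 8·28.085 + 24·15.999 + 2·1.008 = 918.012 g/mol, of which 80.156 g is Ca.
So Ca makes up 80.156/918.012 = 0.0873 of the mass, i.e. 8.73%.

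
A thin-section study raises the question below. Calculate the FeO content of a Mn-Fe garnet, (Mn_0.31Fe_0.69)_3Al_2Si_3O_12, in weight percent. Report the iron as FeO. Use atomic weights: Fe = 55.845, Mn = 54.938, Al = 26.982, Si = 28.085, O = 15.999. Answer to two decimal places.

29.93 wt%

M((Mn_0.31Fe_0.69)_3Al_2Si_3O_12) = 496.898 g/mol; M(FeO) = 71.844 g/mol.
Moles FeO per formula unit = 2.07 Fe ÷ 1 = 2.0700.
FeO fraction = (2.0700 × 71.844) / 496.898 = 148.717/496.898 = 0.2993.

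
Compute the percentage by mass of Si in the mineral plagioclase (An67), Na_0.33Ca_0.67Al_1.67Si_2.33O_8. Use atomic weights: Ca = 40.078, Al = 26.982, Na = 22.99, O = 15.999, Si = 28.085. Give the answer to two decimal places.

23.98 weight percent

Molar mass of Na_0.33Ca_0.67Al_1.67Si_2.33O_8: 0.33·22.99 + 0.67·40.078 + 1.67·26.982 + 2.33·28.085 + 8·15.999 = 272.929 g/mol.
Mass of Si per formula unit: 2.33 × 28.085 = 65.438 g.
Weight fraction Si = 65.438 / 272.929 = 0.2398.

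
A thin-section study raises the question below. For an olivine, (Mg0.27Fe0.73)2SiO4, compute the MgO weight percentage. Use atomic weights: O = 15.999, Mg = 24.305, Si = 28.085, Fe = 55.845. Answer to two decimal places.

11.65 wt%

Molar mass of (Mg0.27Fe0.73)2SiO4 = 0.54*24.305 + 1.46*55.845 + 1*28.085 + 4*15.999 = 186.739 g/mol.
Each formula unit contains 0.54 Mg, equivalent to 0.54/1 = 0.5400 mol MgO.
M(MgO) = 1×24.305 + 1×15.999 = 40.304 g/mol.
Mass of MgO per formula unit = 0.5400 × 40.304 = 21.764 g.
MgO wt% = 21.764 / 186.739 × 100 = 11.65%.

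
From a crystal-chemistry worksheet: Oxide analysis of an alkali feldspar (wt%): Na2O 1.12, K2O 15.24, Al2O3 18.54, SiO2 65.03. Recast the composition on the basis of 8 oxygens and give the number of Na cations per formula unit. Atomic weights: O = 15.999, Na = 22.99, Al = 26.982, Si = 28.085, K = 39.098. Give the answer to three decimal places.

Na2O: 1.12/61.979 = 0.01807 mol → 0.03614 mol Na, 0.01807 mol O.
K2O: 15.24/94.195 = 0.16179 mol → 0.32358 mol K, 0.16179 mol O.
Al2O3: 18.54/101.961 = 0.18183 mol → 0.36366 mol Al, 0.54549 mol O.
SiO2: 65.03/60.083 = 1.08234 mol → 1.08234 mol Si, 2.16468 mol O.
Total oxygen = 2.89003 mol. Normalization factor = 8/2.89003 = 2.76814.
Na per 8 O = 0.03614 × 2.76814 = 0.100.

0.100 Na apfu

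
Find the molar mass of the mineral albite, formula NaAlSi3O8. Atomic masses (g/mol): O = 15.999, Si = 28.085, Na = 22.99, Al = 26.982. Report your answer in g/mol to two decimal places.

Na: 1 × 22.99 = 22.9900
Al: 1 × 26.982 = 26.9820
Si: 3 × 28.085 = 84.2550
O: 8 × 15.999 = 127.9920
Summing the contributions gives the formula mass.

262.22 g/mol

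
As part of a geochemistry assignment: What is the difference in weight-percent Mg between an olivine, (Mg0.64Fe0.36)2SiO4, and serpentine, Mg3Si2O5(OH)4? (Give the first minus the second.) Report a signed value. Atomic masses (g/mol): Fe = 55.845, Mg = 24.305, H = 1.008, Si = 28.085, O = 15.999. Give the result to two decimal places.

-7.27 percentage points

Mg in (Mg0.64Fe0.36)2SiO4: molar mass 163.400 g/mol; 1.28×24.305 = 31.110 g → 19.04 wt%.
Mg in Mg3Si2O5(OH)4: molar mass 277.108 g/mol; 3×24.305 = 72.915 g → 26.31 wt%.
Difference = 19.04 − 26.31 = -7.27 percentage points.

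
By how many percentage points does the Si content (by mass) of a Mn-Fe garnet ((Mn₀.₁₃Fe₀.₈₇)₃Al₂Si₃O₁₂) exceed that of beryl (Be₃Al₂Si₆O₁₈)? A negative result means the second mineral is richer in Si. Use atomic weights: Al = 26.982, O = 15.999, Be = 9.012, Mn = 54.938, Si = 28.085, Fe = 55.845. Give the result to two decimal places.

-14.41 percentage points

M((Mn₀.₁₃Fe₀.₈₇)₃Al₂Si₃O₁₂) = 497.388 g/mol, so wt% Si = 84.255/497.388 × 100 = 16.94%.
M(Be₃Al₂Si₆O₁₈) = 537.492 g/mol, so wt% Si = 168.510/537.492 × 100 = 31.35%.
16.94 − 31.35 = -14.41 pp.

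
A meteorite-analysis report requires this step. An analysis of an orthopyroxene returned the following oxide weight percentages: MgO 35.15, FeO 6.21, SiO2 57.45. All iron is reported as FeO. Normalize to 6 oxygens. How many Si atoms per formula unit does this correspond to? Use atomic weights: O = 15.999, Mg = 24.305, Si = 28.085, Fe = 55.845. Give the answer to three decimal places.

MgO: 35.15/40.304 = 0.87212 mol → 0.87212 mol Mg, 0.87212 mol O.
FeO: 6.21/71.844 = 0.08644 mol → 0.08644 mol Fe, 0.08644 mol O.
SiO2: 57.45/60.083 = 0.95618 mol → 0.95618 mol Si, 1.91236 mol O.
Total oxygen = 2.87092 mol. Normalization factor = 6/2.87092 = 2.08992.
Si per 6 O = 0.95618 × 2.08992 = 1.998.

1.998 Si apfu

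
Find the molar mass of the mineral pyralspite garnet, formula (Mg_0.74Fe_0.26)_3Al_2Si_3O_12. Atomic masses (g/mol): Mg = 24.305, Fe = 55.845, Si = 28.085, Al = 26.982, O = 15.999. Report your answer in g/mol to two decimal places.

427.72 g/mol

The formula mass is the sum 2.22×24.305 + 0.78×55.845 + 2×26.982 + 3×28.085 + 12×15.999.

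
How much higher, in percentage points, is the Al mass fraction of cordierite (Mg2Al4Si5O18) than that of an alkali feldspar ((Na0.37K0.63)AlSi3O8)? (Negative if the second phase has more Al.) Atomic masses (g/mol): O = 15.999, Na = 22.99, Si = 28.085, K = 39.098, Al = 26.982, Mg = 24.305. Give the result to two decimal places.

M(Mg2Al4Si5O18) = 584.945 g/mol, so wt% Al = 107.928/584.945 × 100 = 18.45%.
M((Na0.37K0.63)AlSi3O8) = 272.367 g/mol, so wt% Al = 26.982/272.367 × 100 = 9.91%.
18.45 − 9.91 = 8.54 pp.

8.54 percentage points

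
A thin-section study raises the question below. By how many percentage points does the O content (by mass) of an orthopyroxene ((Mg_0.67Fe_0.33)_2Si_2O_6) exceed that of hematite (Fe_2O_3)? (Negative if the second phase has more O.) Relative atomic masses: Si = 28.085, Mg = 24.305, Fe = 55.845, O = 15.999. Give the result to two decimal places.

M((Mg_0.67Fe_0.33)_2Si_2O_6) = 221.590 g/mol, so wt% O = 95.994/221.590 × 100 = 43.32%.
M(Fe_2O_3) = 159.687 g/mol, so wt% O = 47.997/159.687 × 100 = 30.06%.
43.32 − 30.06 = 13.26 pp.

13.26 percentage points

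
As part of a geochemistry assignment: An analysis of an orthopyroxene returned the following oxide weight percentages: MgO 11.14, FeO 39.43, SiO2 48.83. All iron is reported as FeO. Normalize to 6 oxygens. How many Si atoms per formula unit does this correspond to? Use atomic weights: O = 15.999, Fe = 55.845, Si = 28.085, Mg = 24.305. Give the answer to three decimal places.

1.990 Si apfu

11.14 wt% MgO ÷ 40.304 g/mol = 0.27640 mol, giving 0.27640 Mg and 0.27640 O.
39.43 wt% FeO ÷ 71.844 g/mol = 0.54883 mol, giving 0.54883 Fe and 0.54883 O.
48.83 wt% SiO2 ÷ 60.083 g/mol = 0.81271 mol, giving 0.81271 Si and 1.62542 O.
Oxygen sums to 2.45065; scaling by 6/2.45065 = 2.44833 puts the formula on 6 O.
Si: 0.81271 × 2.44833 = 1.990 atoms per formula unit.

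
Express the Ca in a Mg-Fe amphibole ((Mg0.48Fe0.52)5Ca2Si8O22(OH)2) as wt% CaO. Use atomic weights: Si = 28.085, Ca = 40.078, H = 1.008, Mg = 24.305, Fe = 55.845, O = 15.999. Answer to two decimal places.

12.54 wt%

Molar mass of (Mg0.48Fe0.52)5Ca2Si8O22(OH)2 = 2.40·24.305 + 2.60·55.845 + 2·40.078 + 8·28.085 + 24·15.999 + 2·1.008 = 894.357 g/mol.
Each formula unit contains 2 Ca, equivalent to 2/1 = 2.0000 mol CaO.
M(CaO) = 1×40.078 + 1×15.999 = 56.077 g/mol.
Mass of CaO per formula unit = 2.0000 × 56.077 = 112.154 g.
CaO wt% = 112.154 / 894.357 × 100 = 12.54%.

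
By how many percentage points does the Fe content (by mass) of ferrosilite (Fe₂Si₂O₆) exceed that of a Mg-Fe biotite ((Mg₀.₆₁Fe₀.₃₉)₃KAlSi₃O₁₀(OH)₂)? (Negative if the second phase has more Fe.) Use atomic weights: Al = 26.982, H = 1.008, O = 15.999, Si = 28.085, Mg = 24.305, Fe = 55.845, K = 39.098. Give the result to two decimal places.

27.94 percentage points

M(Fe₂Si₂O₆) = 263.854 g/mol, so wt% Fe = 111.690/263.854 × 100 = 42.33%.
M((Mg₀.₆₁Fe₀.₃₉)₃KAlSi₃O₁₀(OH)₂) = 454.156 g/mol, so wt% Fe = 65.339/454.156 × 100 = 14.39%.
42.33 − 14.39 = 27.94 pp.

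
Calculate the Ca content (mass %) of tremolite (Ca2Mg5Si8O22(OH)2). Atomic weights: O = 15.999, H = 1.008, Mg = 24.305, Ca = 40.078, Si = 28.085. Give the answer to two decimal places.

9.87 mass %

M(Ca2Mg5Si8O22(OH)2) = 812.353 g/mol.
Ca contributes 2 × 40.078 = 80.156 g per mole.
80.156/812.353 = 0.0987 → 9.87%.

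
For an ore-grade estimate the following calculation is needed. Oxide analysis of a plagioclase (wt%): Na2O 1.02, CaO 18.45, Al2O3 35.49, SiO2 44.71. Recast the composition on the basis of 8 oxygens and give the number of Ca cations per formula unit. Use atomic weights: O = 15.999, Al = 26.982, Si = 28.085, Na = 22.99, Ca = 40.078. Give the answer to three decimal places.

1.02 wt% Na2O ÷ 61.979 g/mol = 0.01646 mol, giving 0.03292 Na and 0.01646 O.
18.45 wt% CaO ÷ 56.077 g/mol = 0.32901 mol, giving 0.32901 Ca and 0.32901 O.
35.49 wt% Al2O3 ÷ 101.961 g/mol = 0.34807 mol, giving 0.69614 Al and 1.04421 O.
44.71 wt% SiO2 ÷ 60.083 g/mol = 0.74414 mol, giving 0.74414 Si and 1.48828 O.
Oxygen sums to 2.87796; scaling by 8/2.87796 = 2.77975 puts the formula on 8 O.
Ca: 0.32901 × 2.77975 = 0.915 atoms per formula unit.

0.915 Ca apfu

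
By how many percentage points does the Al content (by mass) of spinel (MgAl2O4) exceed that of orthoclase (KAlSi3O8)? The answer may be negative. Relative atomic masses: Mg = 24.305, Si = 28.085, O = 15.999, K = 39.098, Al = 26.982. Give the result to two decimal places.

First mineral: 53.964 g Al in 142.265 g formula = 37.93 wt% Al.
Second mineral: 26.982 g Al in 278.327 g formula = 9.69 wt% Al.
37.93% − 9.69% gives a difference of 28.24 percentage points.

28.24 percentage points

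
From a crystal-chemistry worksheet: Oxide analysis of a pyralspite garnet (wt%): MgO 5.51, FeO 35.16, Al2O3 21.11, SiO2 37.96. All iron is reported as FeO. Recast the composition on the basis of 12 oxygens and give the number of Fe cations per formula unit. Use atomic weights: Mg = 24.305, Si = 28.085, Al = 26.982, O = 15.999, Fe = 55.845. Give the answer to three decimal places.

MgO (M=40.304): mol = 0.13671; Mg = 0.13671, O = 0.13671.
FeO (M=71.844): mol = 0.48939; Fe = 0.48939, O = 0.48939.
Al2O3 (M=101.961): mol = 0.20704; Al = 0.41408, O = 0.62112.
SiO2 (M=60.083): mol = 0.63179; Si = 0.63179, O = 1.26358.
ΣO = 2.51080; factor = 12/ΣO = 4.77935.
Fe apfu = 0.48939 × 4.77935 = 2.339.

2.339 Fe apfu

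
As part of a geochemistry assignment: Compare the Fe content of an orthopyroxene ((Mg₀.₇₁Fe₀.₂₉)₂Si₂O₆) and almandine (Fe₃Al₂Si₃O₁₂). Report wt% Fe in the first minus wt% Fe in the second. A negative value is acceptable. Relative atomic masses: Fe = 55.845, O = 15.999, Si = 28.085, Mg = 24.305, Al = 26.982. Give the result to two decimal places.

First mineral: 32.390 g Fe in 219.067 g formula = 14.79 wt% Fe.
Second mineral: 167.535 g Fe in 497.742 g formula = 33.66 wt% Fe.
14.79% − 33.66% gives a difference of -18.87 percentage points.

-18.87 percentage points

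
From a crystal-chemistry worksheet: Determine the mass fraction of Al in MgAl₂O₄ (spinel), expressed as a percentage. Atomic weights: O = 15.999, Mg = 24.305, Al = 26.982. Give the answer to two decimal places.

Formula mass = 1·24.305 + 2·26.982 + 4·15.999 = 142.265 g/mol, of which 53.964 g is Al.
So Al makes up 53.964/142.265 = 0.3793 of the mass, i.e. 37.93%.

37.93 wt%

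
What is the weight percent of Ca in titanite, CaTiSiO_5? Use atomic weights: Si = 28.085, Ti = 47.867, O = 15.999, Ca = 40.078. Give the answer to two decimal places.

Molar mass of CaTiSiO_5: 1·40.078 + 1·47.867 + 1·28.085 + 5·15.999 = 196.025 g/mol.
Mass of Ca per formula unit: 1 × 40.078 = 40.078 g.
Weight fraction Ca = 40.078 / 196.025 = 0.2045.

20.45 mass %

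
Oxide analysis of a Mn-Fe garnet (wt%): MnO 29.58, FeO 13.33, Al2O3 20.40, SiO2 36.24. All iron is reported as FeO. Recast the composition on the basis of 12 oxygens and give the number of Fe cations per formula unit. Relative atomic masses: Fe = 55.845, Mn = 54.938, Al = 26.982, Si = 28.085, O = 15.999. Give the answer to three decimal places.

0.924 Fe apfu

29.58 wt% MnO ÷ 70.937 g/mol = 0.41699 mol, giving 0.41699 Mn and 0.41699 O.
13.33 wt% FeO ÷ 71.844 g/mol = 0.18554 mol, giving 0.18554 Fe and 0.18554 O.
20.40 wt% Al2O3 ÷ 101.961 g/mol = 0.20008 mol, giving 0.40016 Al and 0.60024 O.
36.24 wt% SiO2 ÷ 60.083 g/mol = 0.60317 mol, giving 0.60317 Si and 1.20634 O.
Oxygen sums to 2.40911; scaling by 12/2.40911 = 4.98109 puts the formula on 12 O.
Fe: 0.18554 × 4.98109 = 0.924 atoms per formula unit.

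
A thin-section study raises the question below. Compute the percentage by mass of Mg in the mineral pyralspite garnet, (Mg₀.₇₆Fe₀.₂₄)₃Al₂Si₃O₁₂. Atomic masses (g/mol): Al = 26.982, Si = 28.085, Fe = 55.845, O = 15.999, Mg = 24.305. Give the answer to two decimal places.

Formula mass = 2.28·24.305 + 0.72·55.845 + 2·26.982 + 3·28.085 + 12·15.999 = 425.831 g/mol, of which 55.415 g is Mg.
So Mg makes up 55.415/425.831 = 0.1301 of the mass, i.e. 13.01%.

13.01 wt%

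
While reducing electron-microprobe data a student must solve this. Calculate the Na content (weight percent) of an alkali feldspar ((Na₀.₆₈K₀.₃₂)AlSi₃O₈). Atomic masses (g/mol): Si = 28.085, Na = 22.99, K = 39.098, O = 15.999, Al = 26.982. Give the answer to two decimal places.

Formula mass = 0.68*22.99 + 0.32*39.098 + 1*26.982 + 3*28.085 + 8*15.999 = 267.374 g/mol, of which 15.633 g is Na.
So Na makes up 15.633/267.374 = 0.0585 of the mass, i.e. 5.85%.

5.85 weight percent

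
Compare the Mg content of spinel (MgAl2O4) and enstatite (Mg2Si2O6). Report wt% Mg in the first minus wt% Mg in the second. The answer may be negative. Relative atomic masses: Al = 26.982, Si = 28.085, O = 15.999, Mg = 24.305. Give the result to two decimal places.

-7.13 percentage points

Mg in MgAl2O4: molar mass 142.265 g/mol; 1×24.305 = 24.305 g → 17.08 wt%.
Mg in Mg2Si2O6: molar mass 200.774 g/mol; 2×24.305 = 48.610 g → 24.21 wt%.
Difference = 17.08 − 24.21 = -7.13 percentage points.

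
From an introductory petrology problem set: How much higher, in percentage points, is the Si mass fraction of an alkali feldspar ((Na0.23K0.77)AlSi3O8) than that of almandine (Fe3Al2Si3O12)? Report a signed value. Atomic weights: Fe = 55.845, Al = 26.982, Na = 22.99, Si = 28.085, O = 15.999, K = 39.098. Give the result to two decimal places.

Si in (Na0.23K0.77)AlSi3O8: molar mass 274.622 g/mol; 3×28.085 = 84.255 g → 30.68 wt%.
Si in Fe3Al2Si3O12: molar mass 497.742 g/mol; 3×28.085 = 84.255 g → 16.93 wt%.
Difference = 30.68 − 16.93 = 13.75 percentage points.

13.75 percentage points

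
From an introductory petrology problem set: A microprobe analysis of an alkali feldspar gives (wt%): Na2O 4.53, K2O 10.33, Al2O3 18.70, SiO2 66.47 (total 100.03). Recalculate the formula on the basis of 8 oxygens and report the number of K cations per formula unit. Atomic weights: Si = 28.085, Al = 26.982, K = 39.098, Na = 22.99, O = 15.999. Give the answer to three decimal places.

4.53 wt% Na2O ÷ 61.979 g/mol = 0.07309 mol, giving 0.14618 Na and 0.07309 O.
10.33 wt% K2O ÷ 94.195 g/mol = 0.10967 mol, giving 0.21934 K and 0.10967 O.
18.70 wt% Al2O3 ÷ 101.961 g/mol = 0.18340 mol, giving 0.36680 Al and 0.55020 O.
66.47 wt% SiO2 ÷ 60.083 g/mol = 1.10630 mol, giving 1.10630 Si and 2.21260 O.
Oxygen sums to 2.94556; scaling by 8/2.94556 = 2.71595 puts the formula on 8 O.
K: 0.21934 × 2.71595 = 0.596 atoms per formula unit.

0.596 K apfu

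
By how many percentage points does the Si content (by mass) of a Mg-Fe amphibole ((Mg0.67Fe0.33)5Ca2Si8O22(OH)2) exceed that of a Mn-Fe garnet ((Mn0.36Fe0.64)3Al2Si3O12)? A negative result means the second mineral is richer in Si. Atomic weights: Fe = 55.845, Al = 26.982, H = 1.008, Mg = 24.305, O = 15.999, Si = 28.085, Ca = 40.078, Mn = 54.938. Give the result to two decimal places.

9.03 percentage points

Si in (Mg0.67Fe0.33)5Ca2Si8O22(OH)2: molar mass 864.394 g/mol; 8×28.085 = 224.680 g → 25.99 wt%.
Si in (Mn0.36Fe0.64)3Al2Si3O12: molar mass 496.762 g/mol; 3×28.085 = 84.255 g → 16.96 wt%.
Difference = 25.99 − 16.96 = 9.03 percentage points.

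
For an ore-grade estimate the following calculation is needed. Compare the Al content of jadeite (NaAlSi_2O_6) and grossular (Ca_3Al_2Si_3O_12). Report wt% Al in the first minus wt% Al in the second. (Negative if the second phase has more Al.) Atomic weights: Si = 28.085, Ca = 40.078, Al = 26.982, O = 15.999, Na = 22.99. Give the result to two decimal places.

First mineral: 26.982 g Al in 202.136 g formula = 13.35 wt% Al.
Second mineral: 53.964 g Al in 450.441 g formula = 11.98 wt% Al.
13.35% − 11.98% gives a difference of 1.37 percentage points.

1.37 percentage points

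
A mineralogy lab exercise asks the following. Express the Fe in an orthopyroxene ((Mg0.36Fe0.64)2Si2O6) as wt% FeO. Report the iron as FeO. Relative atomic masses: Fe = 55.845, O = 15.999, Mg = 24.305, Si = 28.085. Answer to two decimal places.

38.13 wt%

Molar mass of (Mg0.36Fe0.64)2Si2O6 = 0.72*24.305 + 1.28*55.845 + 2*28.085 + 6*15.999 = 241.145 g/mol.
Each formula unit contains 1.28 Fe, equivalent to 1.28/1 = 1.2800 mol FeO.
M(FeO) = 1×55.845 + 1×15.999 = 71.844 g/mol.
Mass of FeO per formula unit = 1.2800 × 71.844 = 91.960 g.
FeO wt% = 91.960 / 241.145 × 100 = 38.13%.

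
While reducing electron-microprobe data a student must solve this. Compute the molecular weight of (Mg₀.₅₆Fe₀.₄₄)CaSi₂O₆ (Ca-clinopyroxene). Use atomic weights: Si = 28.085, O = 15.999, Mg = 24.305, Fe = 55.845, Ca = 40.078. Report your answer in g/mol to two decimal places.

M = 0.56(24.305) + 0.44(55.845) + 1(40.078) + 2(28.085) + 6(15.999)

230.42 g/mol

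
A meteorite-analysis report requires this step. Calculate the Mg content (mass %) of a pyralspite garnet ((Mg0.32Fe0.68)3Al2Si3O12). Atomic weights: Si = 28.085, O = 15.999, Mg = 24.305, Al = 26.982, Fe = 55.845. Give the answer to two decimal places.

4.99 mass %

Molar mass of (Mg0.32Fe0.68)3Al2Si3O12: 0.96·24.305 + 2.04·55.845 + 2·26.982 + 3·28.085 + 12·15.999 = 467.464 g/mol.
Mass of Mg per formula unit: 0.96 × 24.305 = 23.333 g.
Weight fraction Mg = 23.333 / 467.464 = 0.0499.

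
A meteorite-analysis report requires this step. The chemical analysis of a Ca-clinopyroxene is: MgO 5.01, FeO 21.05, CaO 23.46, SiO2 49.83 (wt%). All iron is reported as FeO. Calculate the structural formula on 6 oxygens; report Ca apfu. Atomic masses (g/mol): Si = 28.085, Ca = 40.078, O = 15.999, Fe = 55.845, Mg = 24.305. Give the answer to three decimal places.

MgO (M=40.304): mol = 0.12431; Mg = 0.12431, O = 0.12431.
FeO (M=71.844): mol = 0.29300; Fe = 0.29300, O = 0.29300.
CaO (M=56.077): mol = 0.41835; Ca = 0.41835, O = 0.41835.
SiO2 (M=60.083): mol = 0.82935; Si = 0.82935, O = 1.65870.
ΣO = 2.49436; factor = 6/ΣO = 2.40543.
Ca apfu = 0.41835 × 2.40543 = 1.006.

1.006 Ca apfu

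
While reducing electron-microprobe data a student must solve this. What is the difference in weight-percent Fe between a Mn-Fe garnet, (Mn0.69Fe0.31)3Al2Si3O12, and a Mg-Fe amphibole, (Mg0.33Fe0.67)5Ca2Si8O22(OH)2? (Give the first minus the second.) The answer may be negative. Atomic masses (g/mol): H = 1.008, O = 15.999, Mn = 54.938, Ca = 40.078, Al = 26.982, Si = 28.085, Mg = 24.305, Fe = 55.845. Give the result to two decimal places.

-9.91 percentage points

Fe in (Mn0.69Fe0.31)3Al2Si3O12: molar mass 495.865 g/mol; 0.93×55.845 = 51.936 g → 10.47 wt%.
Fe in (Mg0.33Fe0.67)5Ca2Si8O22(OH)2: molar mass 918.012 g/mol; 3.35×55.845 = 187.081 g → 20.38 wt%.
Difference = 10.47 − 20.38 = -9.91 percentage points.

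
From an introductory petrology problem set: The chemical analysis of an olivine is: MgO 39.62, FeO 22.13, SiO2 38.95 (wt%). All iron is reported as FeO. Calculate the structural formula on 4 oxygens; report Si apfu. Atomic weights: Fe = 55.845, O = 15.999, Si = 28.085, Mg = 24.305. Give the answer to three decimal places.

39.62 wt% MgO ÷ 40.304 g/mol = 0.98303 mol, giving 0.98303 Mg and 0.98303 O.
22.13 wt% FeO ÷ 71.844 g/mol = 0.30803 mol, giving 0.30803 Fe and 0.30803 O.
38.95 wt% SiO2 ÷ 60.083 g/mol = 0.64827 mol, giving 0.64827 Si and 1.29654 O.
Oxygen sums to 2.58760; scaling by 4/2.58760 = 1.54583 puts the formula on 4 O.
Si: 0.64827 × 1.54583 = 1.002 atoms per formula unit.

1.002 Si apfu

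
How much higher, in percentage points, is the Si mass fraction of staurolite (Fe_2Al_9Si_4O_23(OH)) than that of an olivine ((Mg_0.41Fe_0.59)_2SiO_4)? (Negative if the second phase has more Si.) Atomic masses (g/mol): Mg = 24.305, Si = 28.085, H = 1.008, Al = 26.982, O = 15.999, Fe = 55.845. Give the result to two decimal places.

-2.60 percentage points

First mineral: 112.340 g Si in 851.852 g formula = 13.19 wt% Si.
Second mineral: 28.085 g Si in 177.908 g formula = 15.79 wt% Si.
13.19% − 15.79% gives a difference of -2.60 percentage points.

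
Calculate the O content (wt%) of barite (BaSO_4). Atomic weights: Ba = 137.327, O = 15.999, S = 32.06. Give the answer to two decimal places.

Molar mass of BaSO_4: 1·137.327 + 1·32.06 + 4·15.999 = 233.383 g/mol.
Mass of O per formula unit: 4 × 15.999 = 63.996 g.
Weight fraction O = 63.996 / 233.383 = 0.2742.

27.42 wt%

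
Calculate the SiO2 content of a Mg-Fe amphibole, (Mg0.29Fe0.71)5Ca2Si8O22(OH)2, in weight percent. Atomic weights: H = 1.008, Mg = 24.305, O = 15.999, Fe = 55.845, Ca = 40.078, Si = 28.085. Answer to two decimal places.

52.00 wt%

M((Mg0.29Fe0.71)5Ca2Si8O22(OH)2) = 924.320 g/mol; M(SiO2) = 60.083 g/mol.
Moles SiO2 per formula unit = 8 Si ÷ 1 = 8.0000.
SiO2 fraction = (8.0000 × 60.083) / 924.320 = 480.664/924.320 = 0.5200.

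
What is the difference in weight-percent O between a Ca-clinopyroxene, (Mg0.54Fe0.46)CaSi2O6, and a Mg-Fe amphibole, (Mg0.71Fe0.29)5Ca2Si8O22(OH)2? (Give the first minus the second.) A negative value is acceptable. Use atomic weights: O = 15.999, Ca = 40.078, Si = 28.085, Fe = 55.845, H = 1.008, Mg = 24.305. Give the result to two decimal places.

-3.20 percentage points

O in (Mg0.54Fe0.46)CaSi2O6: molar mass 231.055 g/mol; 6×15.999 = 95.994 g → 41.55 wt%.
O in (Mg0.71Fe0.29)5Ca2Si8O22(OH)2: molar mass 858.086 g/mol; 24×15.999 = 383.976 g → 44.75 wt%.
Difference = 41.55 − 44.75 = -3.20 percentage points.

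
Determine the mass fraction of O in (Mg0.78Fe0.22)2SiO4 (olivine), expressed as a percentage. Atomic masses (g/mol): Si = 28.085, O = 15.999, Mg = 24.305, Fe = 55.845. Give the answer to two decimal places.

Formula mass = 1.56·24.305 + 0.44·55.845 + 1·28.085 + 4·15.999 = 154.569 g/mol, of which 63.996 g is O.
So O makes up 63.996/154.569 = 0.4140 of the mass, i.e. 41.40%.

41.40 weight percent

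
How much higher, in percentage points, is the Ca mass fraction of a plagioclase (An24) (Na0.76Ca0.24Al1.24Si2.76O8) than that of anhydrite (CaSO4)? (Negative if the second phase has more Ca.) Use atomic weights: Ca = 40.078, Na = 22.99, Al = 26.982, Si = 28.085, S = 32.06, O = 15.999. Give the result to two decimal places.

-25.82 percentage points

M(Na0.76Ca0.24Al1.24Si2.76O8) = 266.055 g/mol, so wt% Ca = 9.619/266.055 × 100 = 3.62%.
M(CaSO4) = 136.134 g/mol, so wt% Ca = 40.078/136.134 × 100 = 29.44%.
3.62 − 29.44 = -25.82 pp.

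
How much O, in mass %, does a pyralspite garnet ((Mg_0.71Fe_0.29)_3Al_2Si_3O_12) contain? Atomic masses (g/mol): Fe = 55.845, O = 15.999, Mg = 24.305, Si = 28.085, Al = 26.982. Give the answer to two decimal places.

Molar mass of (Mg_0.71Fe_0.29)_3Al_2Si_3O_12: 2.13×24.305 + 0.87×55.845 + 2×26.982 + 3×28.085 + 12×15.999 = 430.562 g/mol.
Mass of O per formula unit: 12 × 15.999 = 191.988 g.
Weight fraction O = 191.988 / 430.562 = 0.4459.

44.59 mass %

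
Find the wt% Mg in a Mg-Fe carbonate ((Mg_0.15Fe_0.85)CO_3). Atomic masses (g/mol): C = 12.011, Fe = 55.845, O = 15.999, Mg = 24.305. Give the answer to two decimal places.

Formula mass = 0.15*24.305 + 0.85*55.845 + 1*12.011 + 3*15.999 = 111.122 g/mol, of which 3.646 g is Mg.
So Mg makes up 3.646/111.122 = 0.0328 of the mass, i.e. 3.28%.

3.28 weight percent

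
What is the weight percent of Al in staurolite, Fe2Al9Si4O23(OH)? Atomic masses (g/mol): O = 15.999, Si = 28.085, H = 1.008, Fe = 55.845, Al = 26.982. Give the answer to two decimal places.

Molar mass of Fe2Al9Si4O23(OH): 2×55.845 + 9×26.982 + 4×28.085 + 24×15.999 + 1×1.008 = 851.852 g/mol.
Mass of Al per formula unit: 9 × 26.982 = 242.838 g.
Weight fraction Al = 242.838 / 851.852 = 0.2851.

28.51 weight percent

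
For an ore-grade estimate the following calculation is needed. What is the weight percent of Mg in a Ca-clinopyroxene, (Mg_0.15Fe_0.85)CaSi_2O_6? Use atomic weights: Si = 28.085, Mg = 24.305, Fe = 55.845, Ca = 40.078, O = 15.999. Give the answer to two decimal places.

1.50 weight percent

M((Mg_0.15Fe_0.85)CaSi_2O_6) = 243.356 g/mol.
Mg contributes 0.15 × 24.305 = 3.646 g per mole.
3.646/243.356 = 0.0150 → 1.50%.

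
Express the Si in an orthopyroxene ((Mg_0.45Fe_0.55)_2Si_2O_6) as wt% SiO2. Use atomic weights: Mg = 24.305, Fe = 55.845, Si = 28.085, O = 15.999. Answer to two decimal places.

51.03 wt%

Molar mass of (Mg_0.45Fe_0.55)_2Si_2O_6 = 0.90*24.305 + 1.10*55.845 + 2*28.085 + 6*15.999 = 235.468 g/mol.
Each formula unit contains 2 Si, equivalent to 2/1 = 2.0000 mol SiO2.
M(SiO2) = 1×28.085 + 2×15.999 = 60.083 g/mol.
Mass of SiO2 per formula unit = 2.0000 × 60.083 = 120.166 g.
SiO2 wt% = 120.166 / 235.468 × 100 = 51.03%.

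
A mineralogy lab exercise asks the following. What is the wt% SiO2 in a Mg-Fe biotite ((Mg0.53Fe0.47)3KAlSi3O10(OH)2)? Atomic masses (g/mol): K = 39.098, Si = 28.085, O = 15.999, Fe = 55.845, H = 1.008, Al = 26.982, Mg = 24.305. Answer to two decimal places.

39.04 wt%

M((Mg0.53Fe0.47)3KAlSi3O10(OH)2) = 461.725 g/mol; M(SiO2) = 60.083 g/mol.
Moles SiO2 per formula unit = 3 Si ÷ 1 = 3.0000.
SiO2 fraction = (3.0000 × 60.083) / 461.725 = 180.249/461.725 = 0.3904.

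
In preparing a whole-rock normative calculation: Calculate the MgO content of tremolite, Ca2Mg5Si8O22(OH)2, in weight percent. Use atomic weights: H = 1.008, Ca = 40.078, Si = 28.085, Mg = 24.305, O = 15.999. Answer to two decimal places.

24.81 wt%

Molar mass of Ca2Mg5Si8O22(OH)2 = 2*40.078 + 5*24.305 + 8*28.085 + 24*15.999 + 2*1.008 = 812.353 g/mol.
Each formula unit contains 5 Mg, equivalent to 5/1 = 5.0000 mol MgO.
M(MgO) = 1×24.305 + 1×15.999 = 40.304 g/mol.
Mass of MgO per formula unit = 5.0000 × 40.304 = 201.520 g.
MgO wt% = 201.520 / 812.353 × 100 = 24.81%.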